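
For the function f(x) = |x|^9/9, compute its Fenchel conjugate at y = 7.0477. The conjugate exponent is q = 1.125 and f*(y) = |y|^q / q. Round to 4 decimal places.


The conjugate exponent q satisfies 1/p + 1/q = 1.
p = 9, so q = 9/(9 - 1) = 1.125
|y|^q = 7.0477^1.125 = 8.9961
f*(7.0477) = 8.9961 / 1.125 = 7.9965


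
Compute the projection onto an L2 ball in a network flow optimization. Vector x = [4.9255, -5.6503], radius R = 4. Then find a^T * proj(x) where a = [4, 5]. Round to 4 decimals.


Step 1: Compute ||x|| (intermediates to 6 decimals).
||x|| = sqrt(4.9255^2 + (-5.6503)^2) = 7.495761
Step 2: Project.
Since ||x|| > R, scale = R/||x|| = 4/7.495761 = 0.533635, proj(x) = scale * x
proj(x) = [2.628419, -3.015198]
Step 3: Dot product.
a^T * proj(x) = 4*2.628419 + 5*(-3.015198) = -4.5623


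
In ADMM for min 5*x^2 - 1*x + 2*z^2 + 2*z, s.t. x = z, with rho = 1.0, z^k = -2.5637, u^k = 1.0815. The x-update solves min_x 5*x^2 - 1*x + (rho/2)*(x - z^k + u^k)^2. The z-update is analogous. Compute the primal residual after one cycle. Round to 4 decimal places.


ADMM iteration with rho = 1.0, z^k = -2.5637, u^k = 1.0815
Step 1: x-update.
Minimize 5*x^2 - 1*x + (1.0/2)*(x + 2.5637 + 1.0815)^2
FOC: (2*5 + 1.0)*x = 1 + 1.0*(-2.5637 - 1.0815)
x^{k+1} = -0.2405
Step 2: z-update.
Minimize 2*z^2 + 2*z + (1.0/2)*(-0.2405 - z + 1.0815)^2
FOC: (2*2 + 1.0)*z = -2 + 1.0*(-0.2405 + 1.0815)
z^{k+1} = -0.2318
Step 3: u-update.
u^{k+1} = 1.0815 - 0.2405 + 0.2318 = 1.0728
Step 4: Primal residual = |-0.2405 + 0.2318| = 0.0087


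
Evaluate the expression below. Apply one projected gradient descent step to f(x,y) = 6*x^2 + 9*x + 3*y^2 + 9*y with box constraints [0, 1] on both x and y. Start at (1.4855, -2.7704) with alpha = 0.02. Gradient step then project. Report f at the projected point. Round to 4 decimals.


Step 1: Compute gradient at (1.4855, -2.7704).
grad_x = 2*6*1.4855 + 9 = 26.826
grad_y = 2*3*-2.7704 + 9 = -7.6224
Step 2: Gradient step.
x_raw = 1.4855 - 0.02*26.826 = 0.949
y_raw = -2.7704 - 0.02*-7.6224 = -2.618
Step 3: Project onto [0, 1].
x_proj = clip(0.949) = 0.949
y_proj = clip(-2.618) = 0.0
Step 4: Evaluate f.
f(0.949, 0.0) = 13.9442


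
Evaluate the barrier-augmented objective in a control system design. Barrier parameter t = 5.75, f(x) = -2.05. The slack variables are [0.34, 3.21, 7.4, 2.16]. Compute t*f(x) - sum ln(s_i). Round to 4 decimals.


Step 1: Compute log-barrier.
ln values: [-1.0788, 1.1663, 2.0015, 0.7701]
phi = -(-1.0788 + 1.1663 + 2.0015 + 0.7701) = -2.859
Step 2: Compute augmented objective.
t*f(x) = 5.75*-2.05 = -11.7875
Total = -11.7875 - 2.859 = -14.6465


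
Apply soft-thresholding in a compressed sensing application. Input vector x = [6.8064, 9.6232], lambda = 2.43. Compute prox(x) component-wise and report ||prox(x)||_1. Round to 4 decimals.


Soft-thresholding with lambda = 2.43:
prox(6.8064) = sign(6.8064)*max(|6.8064| - 2.43, 0) = 4.3764
prox(9.6232) = sign(9.6232)*max(|9.6232| - 2.43, 0) = 7.1932
prox(x) = [4.3764, 7.1932]
||prox(x)||_1 = 4.3764 + 7.1932 = 11.5696


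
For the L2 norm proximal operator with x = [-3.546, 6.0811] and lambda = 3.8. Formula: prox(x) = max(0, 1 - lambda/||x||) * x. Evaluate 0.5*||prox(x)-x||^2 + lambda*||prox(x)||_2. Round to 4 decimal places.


Step 1: Compute ||x||.
||x|| = 7.0395
Step 2: Compute scaling factor.
scale = max(0, 1 - 3.8/7.0395) = 0.4602
Step 3: prox(x) = [-1.6318, 2.7984]
||prox(x)|| = 3.2395
Step 4: Proximal objective.
0.5*||prox-x||^2 = 7.22
lambda*||prox|| = 12.3101
Total = 19.5299


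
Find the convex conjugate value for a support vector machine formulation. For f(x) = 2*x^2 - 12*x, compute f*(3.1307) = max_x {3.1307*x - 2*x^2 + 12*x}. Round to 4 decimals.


f*(y) = sup_x {y*x - a*x^2 - b*x} = sup_x {(y-b)*x - a*x^2}
FOC: (y - b) - 2a*x = 0 => x* = (y - b)/(2a)
x* = (3.1307 + 12)/(2*2) = 3.7827
f*(3.1307) = (y-b)^2/(4a) = (3.1307 + 12)^2/(4*2)
= 228.9381/8 = 28.6173


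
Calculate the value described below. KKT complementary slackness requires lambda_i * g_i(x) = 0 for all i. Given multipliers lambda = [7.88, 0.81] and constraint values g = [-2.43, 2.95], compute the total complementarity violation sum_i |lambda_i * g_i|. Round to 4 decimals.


KKT complementary slackness check:
lambda_1 * g_1 = 7.88 * -2.43 = -19.1484
lambda_2 * g_2 = 0.81 * 2.95 = 2.3895
Total violation = 19.1484 + 2.3895 = 21.5379


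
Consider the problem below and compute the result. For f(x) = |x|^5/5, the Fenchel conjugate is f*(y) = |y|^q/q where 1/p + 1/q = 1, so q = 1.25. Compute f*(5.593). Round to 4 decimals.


The conjugate exponent q satisfies 1/p + 1/q = 1.
p = 5, so q = 5/(5 - 1) = 1.25
|y|^q = 5.593^1.25 = 8.6011
f*(5.593) = 8.6011 / 1.25 = 6.8809


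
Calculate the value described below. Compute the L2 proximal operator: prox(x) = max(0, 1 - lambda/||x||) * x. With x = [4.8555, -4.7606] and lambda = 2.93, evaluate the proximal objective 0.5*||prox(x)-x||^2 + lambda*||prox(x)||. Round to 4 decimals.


Step 1: Compute ||x||.
||x|| = 6.7999
Step 2: Compute scaling factor.
scale = max(0, 1 - 2.93/6.7999) = 0.5691
Step 3: prox(x) = [2.7633, -2.7093]
||prox(x)|| = 3.8699
Step 4: Proximal objective.
0.5*||prox-x||^2 = 4.2925
lambda*||prox|| = 11.3388
Total = 15.6314


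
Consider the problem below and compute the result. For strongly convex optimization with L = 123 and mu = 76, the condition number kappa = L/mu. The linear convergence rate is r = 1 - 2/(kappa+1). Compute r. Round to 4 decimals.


Step 1: Compute the condition number.
kappa = L/mu = 123/76 = 1.6184
Step 2: Compute the convergence rate.
r = 1 - 2/(kappa + 1) = 1 - 2*mu/(L + mu) = (L - mu)/(L + mu) = 47/199 = 0.2362


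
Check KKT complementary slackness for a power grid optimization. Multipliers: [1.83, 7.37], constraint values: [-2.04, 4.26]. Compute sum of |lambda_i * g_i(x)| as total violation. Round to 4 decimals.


KKT complementary slackness check:
lambda_1 * g_1 = 1.83 * -2.04 = -3.7332
lambda_2 * g_2 = 7.37 * 4.26 = 31.3962
Total violation = 3.7332 + 31.3962 = 35.1294


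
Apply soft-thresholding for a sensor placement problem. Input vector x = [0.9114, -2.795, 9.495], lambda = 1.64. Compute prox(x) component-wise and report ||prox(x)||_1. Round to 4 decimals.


Soft-thresholding with lambda = 1.64:
prox(0.9114) = sign(0.9114)*max(|0.9114| - 1.64, 0) = 0.0
prox(-2.795) = sign(-2.795)*max(|-2.795| - 1.64, 0) = -1.155
prox(9.495) = sign(9.495)*max(|9.495| - 1.64, 0) = 7.855
prox(x) = [0.0, -1.155, 7.855]
||prox(x)||_1 = 0.0 + 1.155 + 7.855 = 9.01


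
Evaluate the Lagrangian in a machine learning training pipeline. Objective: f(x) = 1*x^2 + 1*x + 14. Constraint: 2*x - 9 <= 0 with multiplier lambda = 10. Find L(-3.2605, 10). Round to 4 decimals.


Step 1: Evaluate f(x).
f(-3.2605) = 1*(-3.2605)^2 + 1*(-3.2605) + 14 = 21.3704
Step 2: Evaluate g(x).
g(-3.2605) = 2*-3.2605 - 9 = -15.521
Step 3: Compute Lagrangian.
L = 21.3704 + 10*-15.521 = -133.8396


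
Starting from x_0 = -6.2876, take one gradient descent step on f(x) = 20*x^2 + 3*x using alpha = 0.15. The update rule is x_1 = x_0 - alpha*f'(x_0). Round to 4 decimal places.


We compute the gradient at x_0 and apply the update.
f'(x) = 40*x + 3
f'(-6.2876) = 40*-6.2876 + 3 = -248.504
x_1 = -6.2876 - 0.15*-248.504 = 30.988


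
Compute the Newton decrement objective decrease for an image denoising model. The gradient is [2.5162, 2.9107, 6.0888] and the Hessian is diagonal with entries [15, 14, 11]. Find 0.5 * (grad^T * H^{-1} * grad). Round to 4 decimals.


Step 1: H is diagonal, so H^(-1) * g = [0.1677, 0.2079, 0.5535].
Step 2: g^T H^(-1) g = sum_i g_i^2 / H_ii
  = (2.5162)^2/15 + (2.9107)^2/14 + (6.0888)^2/11
  = 0.4221 + 0.6052 + 3.3703 = 4.3976
Step 3: Objective decrease = 0.5 * g^T H^(-1) g = 2.1988


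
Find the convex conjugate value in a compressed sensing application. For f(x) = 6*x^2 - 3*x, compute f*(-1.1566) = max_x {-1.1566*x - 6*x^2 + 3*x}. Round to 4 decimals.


f*(y) = sup_x {y*x - a*x^2 - b*x} = sup_x {(y-b)*x - a*x^2}
FOC: (y - b) - 2a*x = 0 => x* = (y - b)/(2a)
x* = (-1.1566 + 3)/(2*6) = 0.1536
f*(-1.1566) = (y-b)^2/(4a) = (-1.1566 + 3)^2/(4*6)
= 3.3981/24 = 0.1416


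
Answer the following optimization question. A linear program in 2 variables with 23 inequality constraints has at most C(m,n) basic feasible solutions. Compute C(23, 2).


Each vertex corresponds to some choice of n active constraints out of m, so the number of vertices is at most C(m, n) = m! / (n!(m-n)!).
m = 23, n = 2
Numerator: 23 * 22
Denominator: 2! = 2
C(23, 2) = 253


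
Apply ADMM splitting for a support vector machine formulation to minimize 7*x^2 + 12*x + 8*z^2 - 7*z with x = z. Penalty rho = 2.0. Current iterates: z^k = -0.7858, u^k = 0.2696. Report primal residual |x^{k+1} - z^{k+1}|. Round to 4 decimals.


ADMM iteration with rho = 2.0, z^k = -0.7858, u^k = 0.2696
Step 1: x-update.
Minimize 7*x^2 + 12*x + (2.0/2)*(x + 0.7858 + 0.2696)^2
FOC: (2*7 + 2.0)*x = -12 + 2.0*(-0.7858 - 0.2696)
x^{k+1} = -0.8819
Step 2: z-update.
Minimize 8*z^2 - 7*z + (2.0/2)*(-0.8819 - z + 0.2696)^2
FOC: (2*8 + 2.0)*z = 7 + 2.0*(-0.8819 + 0.2696)
z^{k+1} = 0.3209
Step 3: u-update.
u^{k+1} = 0.2696 - 0.8819 - 0.3209 = -0.9332
Step 4: Primal residual = |-0.8819 - 0.3209| = 1.2028


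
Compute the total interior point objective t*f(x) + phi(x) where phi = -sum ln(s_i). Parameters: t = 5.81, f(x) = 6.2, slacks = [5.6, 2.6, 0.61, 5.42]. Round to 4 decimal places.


Step 1: Compute log-barrier.
ln values: [1.7228, 0.9555, -0.4943, 1.6901]
phi = -(1.7228 + 0.9555 - 0.4943 + 1.6901) = -3.8741
Step 2: Compute augmented objective.
t*f(x) = 5.81*6.2 = 36.022
Total = 36.022 - 3.8741 = 32.1479


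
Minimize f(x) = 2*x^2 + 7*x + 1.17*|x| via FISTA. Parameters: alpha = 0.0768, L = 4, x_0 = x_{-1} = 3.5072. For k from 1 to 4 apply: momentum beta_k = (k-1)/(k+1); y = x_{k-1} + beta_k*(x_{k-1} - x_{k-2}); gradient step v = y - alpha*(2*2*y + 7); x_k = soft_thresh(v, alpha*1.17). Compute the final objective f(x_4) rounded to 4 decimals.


FISTA on f(x) = 2*x^2 + 7*x + 1.17*|x|
L = 4, alpha = 0.0768
Iteration 1: beta = 0.0, y = 3.5072 + 0.0*(3.5072 - 3.5072) = 3.5072
  grad(y) = 21.0288, v = y - alpha*grad = 1.8922
  prox(v) = soft_thresh(1.8922, 0.0899) = 1.8023
Iteration 2: beta = 0.3333, y = 1.8023 + 0.3333*(1.8023 - 3.5072) = 1.234
  grad(y) = 11.9362, v = y - alpha*grad = 0.3173
  prox(v) = soft_thresh(0.3173, 0.0899) = 0.2275
Iteration 3: beta = 0.5, y = 0.2275 + 0.5*(0.2275 - 1.8023) = -0.5599
  grad(y) = 4.7603, v = y - alpha*grad = -0.9255
  prox(v) = soft_thresh(-0.9255, 0.0899) = -0.8357
Iteration 4: beta = 0.6, y = -0.8357 + 0.6*(-0.8357 - 0.2275) = -1.4736
  grad(y) = 1.1058, v = y - alpha*grad = -1.5585
  prox(v) = soft_thresh(-1.5585, 0.0899) = -1.4686
f(x_4) = 2*(-1.4686)^2 + 7*(-1.4686) + 1.17*|-1.4686| = -4.2484


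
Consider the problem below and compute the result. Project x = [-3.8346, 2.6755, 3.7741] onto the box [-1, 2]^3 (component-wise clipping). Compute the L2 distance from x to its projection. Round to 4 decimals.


Project each component onto [-1, 2].
clip(-3.8346) = -1.0, clip(2.6755) = 2.0, clip(3.7741) = 2.0
Projection = [-1.0, 2.0, 2.0]
Squared diffs: [8.035, 0.4563, 3.1474]
Distance = sqrt(11.6387) = 3.4116


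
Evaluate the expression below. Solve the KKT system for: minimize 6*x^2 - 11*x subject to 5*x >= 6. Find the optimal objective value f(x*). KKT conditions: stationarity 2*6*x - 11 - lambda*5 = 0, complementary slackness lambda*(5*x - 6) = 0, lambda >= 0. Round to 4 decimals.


Step 1: Try lambda = 0 (constraint inactive).
x_unc = 11/(2*6) = 0.9167
Check: 5*0.9167 = 4.5835 < 6 -- violated!
Step 2: Constraint must be active: 5*x = 6
x* = 6/5 = 1.2
lambda = (2*6*1.2 - 11)/5 = 0.68
Step 3: Compute optimal value.
f(x*) = 6*1.2^2 - 11*1.2 = -4.56


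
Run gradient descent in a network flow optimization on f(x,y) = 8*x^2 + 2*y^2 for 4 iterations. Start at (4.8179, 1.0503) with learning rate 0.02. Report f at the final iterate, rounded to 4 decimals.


Gradient descent on f(x,y) = 8*x^2 + 2*y^2.
Starting point: (4.8179, 1.0503), alpha = 0.02
Step 1: grad_x = 2*8*4.8179 = 77.0864, grad_y = 2*2*1.0503 = 4.2012
  x_1 = 4.8179 - 0.02*77.0864 = 3.2762
  y_1 = 1.0503 - 0.02*4.2012 = 0.9663
Step 2: grad_x = 2*8*3.2762 = 52.4188, grad_y = 2*2*0.9663 = 3.8651
  x_2 = 3.2762 - 0.02*52.4188 = 2.2278
  y_2 = 0.9663 - 0.02*3.8651 = 0.889
Step 3: grad_x = 2*8*2.2278 = 35.6448, grad_y = 2*2*0.889 = 3.5559
  x_3 = 2.2278 - 0.02*35.6448 = 1.5149
  y_3 = 0.889 - 0.02*3.5559 = 0.8179
Step 4: grad_x = 2*8*1.5149 = 24.2384, grad_y = 2*2*0.8179 = 3.2714
  x_4 = 1.5149 - 0.02*24.2384 = 1.0301
  y_4 = 0.8179 - 0.02*3.2714 = 0.7524
f(1.0301, 0.7524) = 8*1.0301^2 + 2*0.7524^2 = 9.6217


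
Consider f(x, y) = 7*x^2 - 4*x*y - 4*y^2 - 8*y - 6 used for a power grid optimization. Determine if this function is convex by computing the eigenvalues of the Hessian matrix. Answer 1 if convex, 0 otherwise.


The Hessian of f(x,y) = 7*x^2 - 4*x*y - 4*y^2 - 8*y - 6 is:
H = [[14, -4], [-4, -8]]
Trace = 14 - 8 = 6
Determinant = 14*-8 - (-4)^2 = -128
Discriminant = (6)^2 - 4*-128 = 548.0
Eigenvalues: lambda_1 = -8.7047, lambda_2 = 14.7047
The function is not convex.

0


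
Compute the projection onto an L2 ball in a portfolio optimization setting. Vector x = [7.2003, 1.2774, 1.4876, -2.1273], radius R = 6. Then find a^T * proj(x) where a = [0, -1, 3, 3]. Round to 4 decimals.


Step 1: Compute ||x|| (intermediates to 6 decimals).
||x|| = sqrt(7.2003^2 + 1.2774^2 + 1.4876^2 + (-2.1273)^2) = 7.759796
Step 2: Project.
Since ||x|| > R, scale = R/||x|| = 6/7.759796 = 0.773216, proj(x) = scale * x
proj(x) = [5.567387, 0.987706, 1.150236, -1.644862]
Step 3: Dot product.
a^T * proj(x) = 0*5.567387 - 1*0.987706 + 3*1.150236 + 3*(-1.644862) = -2.4716


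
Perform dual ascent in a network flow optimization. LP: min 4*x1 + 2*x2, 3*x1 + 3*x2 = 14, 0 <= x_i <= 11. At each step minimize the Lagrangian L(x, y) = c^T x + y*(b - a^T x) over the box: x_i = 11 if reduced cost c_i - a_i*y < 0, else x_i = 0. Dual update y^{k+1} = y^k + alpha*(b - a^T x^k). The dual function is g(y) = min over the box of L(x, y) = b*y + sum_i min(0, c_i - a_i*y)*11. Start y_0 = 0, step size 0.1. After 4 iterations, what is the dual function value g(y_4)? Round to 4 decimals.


Dual ascent for LP: min 4*x1 + 2*x2, 3*x1 + 3*x2 = 14, 0 <= x_i <= 11
Step 1: y^k = 0.0, reduced costs: (4.0, 2.0)
  x^k = (0.0, 0.0), subgradient = b - a^T x = 14.0
  y^{k+1} = 0.0 + 0.1*14.0 = 1.4
Step 2: y^k = 1.4, reduced costs: (-0.2, -2.2)
  x^k = (11.0, 11.0), subgradient = b - a^T x = -52.0
  y^{k+1} = 1.4 + 0.1*-52.0 = -3.8
Step 3: y^k = -3.8, reduced costs: (15.4, 13.4)
  x^k = (0.0, 0.0), subgradient = b - a^T x = 14.0
  y^{k+1} = -3.8 + 0.1*14.0 = -2.4
Step 4: y^k = -2.4, reduced costs: (11.2, 9.2)
  x^k = (0.0, 0.0), subgradient = b - a^T x = 14.0
  y^{k+1} = -2.4 + 0.1*14.0 = -1.0
Dual objective at y_4 = -1.0: reduced costs (7.0, 5.0), box minimizer x = (0.0, 0.0)
g(y_4) = b*y + (c1 - a1*y)*x1 + (c2 - a2*y)*x2 = 14*(-1.0) + 7.0*0.0 + 5.0*0.0 = -14.0 + 0.0 + 0.0 = -14.0


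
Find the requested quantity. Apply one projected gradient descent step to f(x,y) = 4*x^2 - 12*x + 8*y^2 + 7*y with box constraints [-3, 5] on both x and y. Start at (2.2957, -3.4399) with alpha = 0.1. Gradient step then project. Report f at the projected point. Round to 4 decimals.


Step 1: Compute gradient at (2.2957, -3.4399).
grad_x = 2*4*2.2957 - 12 = 6.3656
grad_y = 2*8*-3.4399 + 7 = -48.0384
Step 2: Gradient step.
x_raw = 2.2957 - 0.1*6.3656 = 1.6591
y_raw = -3.4399 - 0.1*-48.0384 = 1.3639
Step 3: Project onto [-3, 5].
x_proj = clip(1.6591) = 1.6591
y_proj = clip(1.3639) = 1.3639
Step 4: Evaluate f.
f(1.6591, 1.3639) = 15.5315


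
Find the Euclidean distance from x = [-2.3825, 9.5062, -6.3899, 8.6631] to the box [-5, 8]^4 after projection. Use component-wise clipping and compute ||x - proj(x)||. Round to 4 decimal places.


Project each component onto [-5, 8].
clip(-2.3825) = -2.3825, clip(9.5062) = 8.0, clip(-6.3899) = -5.0, clip(8.6631) = 8.0
Projection = [-2.3825, 8.0, -5.0, 8.0]
Squared diffs: [0.0, 2.2686, 1.9318, 0.4397]
Distance = sqrt(4.6401) = 2.1541


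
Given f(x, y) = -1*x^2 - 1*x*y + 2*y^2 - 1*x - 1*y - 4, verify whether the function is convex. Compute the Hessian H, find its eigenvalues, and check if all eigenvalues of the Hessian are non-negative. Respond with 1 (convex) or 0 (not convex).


The Hessian of f(x,y) = -1*x^2 - 1*x*y + 2*y^2 - 1*x - 1*y - 4 is:
H = [[-2, -1], [-1, 4]]
Trace = -2 + 4 = 2
Determinant = -2*4 - (-1)^2 = -9
Discriminant = (2)^2 - 4*-9 = 40.0
Eigenvalues: lambda_1 = -2.1623, lambda_2 = 4.1623
The function is not convex.

0


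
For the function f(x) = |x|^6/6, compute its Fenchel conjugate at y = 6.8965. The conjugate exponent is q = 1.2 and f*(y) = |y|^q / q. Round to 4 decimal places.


The conjugate exponent q satisfies 1/p + 1/q = 1.
p = 6, so q = 6/(6 - 1) = 1.2
|y|^q = 6.8965^1.2 = 10.1474
f*(6.8965) = 10.1474 / 1.2 = 8.4562


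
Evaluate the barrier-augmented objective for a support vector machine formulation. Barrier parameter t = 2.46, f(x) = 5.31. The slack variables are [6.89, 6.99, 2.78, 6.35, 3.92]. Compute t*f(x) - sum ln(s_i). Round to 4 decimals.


Step 1: Compute log-barrier.
ln values: [1.9301, 1.9445, 1.0225, 1.8485, 1.3661]
phi = -(1.9301 + 1.9445 + 1.0225 + 1.8485 + 1.3661) = -8.1115
Step 2: Compute augmented objective.
t*f(x) = 2.46*5.31 = 13.0626
Total = 13.0626 - 8.1115 = 4.9511


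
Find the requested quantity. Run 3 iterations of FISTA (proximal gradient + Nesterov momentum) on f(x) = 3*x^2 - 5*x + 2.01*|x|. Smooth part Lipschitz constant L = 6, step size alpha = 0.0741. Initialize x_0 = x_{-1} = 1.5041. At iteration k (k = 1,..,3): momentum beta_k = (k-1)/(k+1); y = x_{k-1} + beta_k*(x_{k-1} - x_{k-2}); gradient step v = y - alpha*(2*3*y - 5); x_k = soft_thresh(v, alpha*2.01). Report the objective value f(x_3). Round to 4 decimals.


FISTA on f(x) = 3*x^2 - 5*x + 2.01*|x|
L = 6, alpha = 0.0741
Iteration 1: beta = 0.0, y = 1.5041 + 0.0*(1.5041 - 1.5041) = 1.5041
  grad(y) = 4.0246, v = y - alpha*grad = 1.2059
  prox(v) = soft_thresh(1.2059, 0.1489) = 1.0569
Iteration 2: beta = 0.3333, y = 1.0569 + 0.3333*(1.0569 - 1.5041) = 0.9079
  grad(y) = 0.4473, v = y - alpha*grad = 0.8747
  prox(v) = soft_thresh(0.8747, 0.1489) = 0.7258
Iteration 3: beta = 0.5, y = 0.7258 + 0.5*(0.7258 - 1.0569) = 0.5602
  grad(y) = -1.6386, v = y - alpha*grad = 0.6816
  prox(v) = soft_thresh(0.6816, 0.1489) = 0.5327
f(x_3) = 3*0.5327^2 - 5*0.5327 + 2.01*|0.5327| = -0.7415


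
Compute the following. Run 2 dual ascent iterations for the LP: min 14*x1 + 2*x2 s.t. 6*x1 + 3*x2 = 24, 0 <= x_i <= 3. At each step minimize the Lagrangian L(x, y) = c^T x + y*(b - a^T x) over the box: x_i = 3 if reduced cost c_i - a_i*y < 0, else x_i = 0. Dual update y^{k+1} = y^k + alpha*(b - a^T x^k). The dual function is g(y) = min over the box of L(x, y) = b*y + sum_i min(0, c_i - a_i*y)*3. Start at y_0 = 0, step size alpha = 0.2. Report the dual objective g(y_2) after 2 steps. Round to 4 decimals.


Dual ascent for LP: min 14*x1 + 2*x2, 6*x1 + 3*x2 = 24, 0 <= x_i <= 3
Step 1: y^k = 0.0, reduced costs: (14.0, 2.0)
  x^k = (0.0, 0.0), subgradient = b - a^T x = 24.0
  y^{k+1} = 0.0 + 0.2*24.0 = 4.8
Step 2: y^k = 4.8, reduced costs: (-14.8, -12.4)
  x^k = (3.0, 3.0), subgradient = b - a^T x = -3.0
  y^{k+1} = 4.8 + 0.2*-3.0 = 4.2
Dual objective at y_2 = 4.2: reduced costs (-11.2, -10.6), box minimizer x = (3.0, 3.0)
g(y_2) = b*y + (c1 - a1*y)*x1 + (c2 - a2*y)*x2 = 24*4.2 + (-11.2)*3.0 + (-10.6)*3.0 = 100.8 - 33.6 - 31.8 = 35.4


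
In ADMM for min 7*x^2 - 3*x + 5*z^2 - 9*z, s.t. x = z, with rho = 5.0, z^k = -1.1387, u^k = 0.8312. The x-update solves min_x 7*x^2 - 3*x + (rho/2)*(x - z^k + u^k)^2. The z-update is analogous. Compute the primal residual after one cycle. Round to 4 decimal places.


ADMM iteration with rho = 5.0, z^k = -1.1387, u^k = 0.8312
Step 1: x-update.
Minimize 7*x^2 - 3*x + (5.0/2)*(x + 1.1387 + 0.8312)^2
FOC: (2*7 + 5.0)*x = 3 + 5.0*(-1.1387 - 0.8312)
x^{k+1} = -0.3605
Step 2: z-update.
Minimize 5*z^2 - 9*z + (5.0/2)*(-0.3605 - z + 0.8312)^2
FOC: (2*5 + 5.0)*z = 9 + 5.0*(-0.3605 + 0.8312)
z^{k+1} = 0.7569
Step 3: u-update.
u^{k+1} = 0.8312 - 0.3605 - 0.7569 = -0.2862
Step 4: Primal residual = |-0.3605 - 0.7569| = 1.1174


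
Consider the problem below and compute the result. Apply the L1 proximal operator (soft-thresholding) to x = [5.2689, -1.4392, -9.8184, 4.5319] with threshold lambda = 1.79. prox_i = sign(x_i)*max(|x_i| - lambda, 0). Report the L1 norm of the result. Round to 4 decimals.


Soft-thresholding with lambda = 1.79:
prox(5.2689) = sign(5.2689)*max(|5.2689| - 1.79, 0) = 3.4789
prox(-1.4392) = sign(-1.4392)*max(|-1.4392| - 1.79, 0) = 0.0
prox(-9.8184) = sign(-9.8184)*max(|-9.8184| - 1.79, 0) = -8.0284
prox(4.5319) = sign(4.5319)*max(|4.5319| - 1.79, 0) = 2.7419
prox(x) = [3.4789, 0.0, -8.0284, 2.7419]
||prox(x)||_1 = 3.4789 + 0.0 + 8.0284 + 2.7419 = 14.2492


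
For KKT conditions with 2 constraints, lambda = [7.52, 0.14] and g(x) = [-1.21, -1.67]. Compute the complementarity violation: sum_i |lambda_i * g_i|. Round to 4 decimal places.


KKT complementary slackness check:
lambda_1 * g_1 = 7.52 * -1.21 = -9.0992
lambda_2 * g_2 = 0.14 * -1.67 = -0.2338
Total violation = 9.0992 + 0.2338 = 9.333


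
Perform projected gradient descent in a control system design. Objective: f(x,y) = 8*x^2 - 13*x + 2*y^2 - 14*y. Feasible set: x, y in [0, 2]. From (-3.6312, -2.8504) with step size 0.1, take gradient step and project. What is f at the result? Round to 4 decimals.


Step 1: Compute gradient at (-3.6312, -2.8504).
grad_x = 2*8*-3.6312 - 13 = -71.0992
grad_y = 2*2*-2.8504 - 14 = -25.4016
Step 2: Gradient step.
x_raw = -3.6312 - 0.1*-71.0992 = 3.4787
y_raw = -2.8504 - 0.1*-25.4016 = -0.3102
Step 3: Project onto [0, 2].
x_proj = clip(3.4787) = 2.0
y_proj = clip(-0.3102) = 0.0
Step 4: Evaluate f.
f(2.0, 0.0) = 6.0


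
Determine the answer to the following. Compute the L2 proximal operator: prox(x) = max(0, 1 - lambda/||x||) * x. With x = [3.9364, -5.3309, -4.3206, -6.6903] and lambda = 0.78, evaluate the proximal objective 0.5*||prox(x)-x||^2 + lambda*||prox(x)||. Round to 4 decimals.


Step 1: Compute ||x||.
||x|| = 10.3606
Step 2: Compute scaling factor.
scale = max(0, 1 - 0.78/10.3606) = 0.9247
Step 3: prox(x) = [3.64, -4.9296, -3.9953, -6.1866]
||prox(x)|| = 9.5806
Step 4: Proximal objective.
0.5*||prox-x||^2 = 0.3042
lambda*||prox|| = 7.4729
Total = 7.777


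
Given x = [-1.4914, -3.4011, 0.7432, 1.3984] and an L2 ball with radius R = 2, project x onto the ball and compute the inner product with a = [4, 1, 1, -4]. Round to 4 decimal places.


Step 1: Compute ||x|| (intermediates to 6 decimals).
||x|| = sqrt((-1.4914)^2 + (-3.4011)^2 + 0.7432^2 + 1.3984^2) = 4.037279
Step 2: Project.
Since ||x|| > R, scale = R/||x|| = 2/4.037279 = 0.495383, proj(x) = scale * x
proj(x) = [-0.738814, -1.684847, 0.368169, 0.692744]
Step 3: Dot product.
a^T * proj(x) = 4*(-0.738814) + 1*(-1.684847) + 1*0.368169 - 4*0.692744 = -7.0429


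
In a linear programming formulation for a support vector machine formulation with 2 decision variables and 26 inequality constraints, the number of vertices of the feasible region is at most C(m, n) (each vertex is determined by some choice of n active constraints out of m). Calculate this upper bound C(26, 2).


Each vertex corresponds to some choice of n active constraints out of m, so the number of vertices is at most C(m, n) = m! / (n!(m-n)!).
m = 26, n = 2
Numerator: 26 * 25
Denominator: 2! = 2
C(26, 2) = 325


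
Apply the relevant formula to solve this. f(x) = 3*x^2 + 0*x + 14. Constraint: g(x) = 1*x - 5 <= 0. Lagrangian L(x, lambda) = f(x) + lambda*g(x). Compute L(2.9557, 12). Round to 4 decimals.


Step 1: Evaluate f(x).
f(2.9557) = 3*2.9557^2 + 0*2.9557 + 14 = 40.2085
Step 2: Evaluate g(x).
g(2.9557) = 1*2.9557 - 5 = -2.0443
Step 3: Compute Lagrangian.
L = 40.2085 + 12*-2.0443 = 15.6769


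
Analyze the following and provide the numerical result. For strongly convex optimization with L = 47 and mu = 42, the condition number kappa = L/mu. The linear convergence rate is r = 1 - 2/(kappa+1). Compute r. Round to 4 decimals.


Step 1: Compute the condition number.
kappa = L/mu = 47/42 = 1.119
Step 2: Compute the convergence rate.
r = 1 - 2/(kappa + 1) = 1 - 2*mu/(L + mu) = (L - mu)/(L + mu) = 5/89 = 0.0562


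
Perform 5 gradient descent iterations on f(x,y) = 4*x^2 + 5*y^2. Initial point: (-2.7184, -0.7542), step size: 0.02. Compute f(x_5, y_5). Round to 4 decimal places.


Gradient descent on f(x,y) = 4*x^2 + 5*y^2.
Starting point: (-2.7184, -0.7542), alpha = 0.02
Step 1: grad_x = 2*4*-2.7184 = -21.7472, grad_y = 2*5*-0.7542 = -7.542
  x_1 = -2.7184 - 0.02*-21.7472 = -2.2835
  y_1 = -0.7542 - 0.02*-7.542 = -0.6034
Step 2: grad_x = 2*4*-2.2835 = -18.2676, grad_y = 2*5*-0.6034 = -6.0336
  x_2 = -2.2835 - 0.02*-18.2676 = -1.9181
  y_2 = -0.6034 - 0.02*-6.0336 = -0.4827
Step 3: grad_x = 2*4*-1.9181 = -15.3448, grad_y = 2*5*-0.4827 = -4.8269
  x_3 = -1.9181 - 0.02*-15.3448 = -1.6112
  y_3 = -0.4827 - 0.02*-4.8269 = -0.3862
Step 4: grad_x = 2*4*-1.6112 = -12.8897, grad_y = 2*5*-0.3862 = -3.8615
  x_4 = -1.6112 - 0.02*-12.8897 = -1.3534
  y_4 = -0.3862 - 0.02*-3.8615 = -0.3089
Step 5: grad_x = 2*4*-1.3534 = -10.8273, grad_y = 2*5*-0.3089 = -3.0892
  x_5 = -1.3534 - 0.02*-10.8273 = -1.1369
  y_5 = -0.3089 - 0.02*-3.0892 = -0.2471
f(-1.1369, -0.2471) = 4*(-1.1369)^2 + 5*(-0.2471)^2 = 5.4753


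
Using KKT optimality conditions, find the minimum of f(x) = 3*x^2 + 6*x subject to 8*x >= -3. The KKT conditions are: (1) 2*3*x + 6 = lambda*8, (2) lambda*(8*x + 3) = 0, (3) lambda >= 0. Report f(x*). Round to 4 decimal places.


Step 1: Try lambda = 0 (constraint inactive).
x_unc = -6/(2*3) = -1.0
Check: 8*-1.0 = -8.0 < -3 -- violated!
Step 2: Constraint must be active: 8*x = -3
x* = -3/8 = -0.375
lambda = (2*3*(-0.375) + 6)/8 = 0.4688
Step 3: Compute optimal value.
f(x*) = 3*(-0.375)^2 + 6*(-0.375) = -1.8281


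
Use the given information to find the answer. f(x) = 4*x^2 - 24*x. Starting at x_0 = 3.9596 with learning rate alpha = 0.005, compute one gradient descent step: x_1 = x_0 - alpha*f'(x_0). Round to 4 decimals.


We compute the gradient at x_0 and apply the update.
f'(x) = 8*x - 24
f'(3.9596) = 8*3.9596 - 24 = 7.6768
x_1 = 3.9596 - 0.005*7.6768 = 3.9212


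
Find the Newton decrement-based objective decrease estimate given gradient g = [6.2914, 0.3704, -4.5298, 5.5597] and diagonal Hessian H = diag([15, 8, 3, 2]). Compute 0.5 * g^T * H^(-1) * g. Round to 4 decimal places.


Step 1: H is diagonal, so H^(-1) * g = [0.4194, 0.0463, -1.5099, 2.7799].
Step 2: g^T H^(-1) g = sum_i g_i^2 / H_ii
  = (6.2914)^2/15 + (0.3704)^2/8 + (-4.5298)^2/3 + (5.5597)^2/2
  = 2.6388 + 0.0171 + 6.8397 + 15.4551 = 24.9508
Step 3: Objective decrease = 0.5 * g^T H^(-1) g = 12.4754


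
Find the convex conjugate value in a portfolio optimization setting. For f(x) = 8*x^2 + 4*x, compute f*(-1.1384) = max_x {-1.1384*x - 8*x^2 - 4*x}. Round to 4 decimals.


f*(y) = sup_x {y*x - a*x^2 - b*x} = sup_x {(y-b)*x - a*x^2}
FOC: (y - b) - 2a*x = 0 => x* = (y - b)/(2a)
x* = (-1.1384 - 4)/(2*8) = -0.3212
f*(-1.1384) = (y-b)^2/(4a) = (-1.1384 - 4)^2/(4*8)
= 26.4032/32 = 0.8251


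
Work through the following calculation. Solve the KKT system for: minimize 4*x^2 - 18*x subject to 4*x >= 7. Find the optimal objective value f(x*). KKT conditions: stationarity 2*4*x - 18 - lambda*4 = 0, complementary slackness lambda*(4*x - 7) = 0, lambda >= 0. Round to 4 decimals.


Step 1: Try lambda = 0 (constraint inactive).
Stationarity: 2*4*x - 18 = 0
x* = 18/(2*4) = 2.25
Check constraint: 4*2.25 = 9.0 >= 7 -- satisfied.
Step 2: Compute optimal value.
f(x*) = 4*2.25^2 - 18*2.25 = -20.25


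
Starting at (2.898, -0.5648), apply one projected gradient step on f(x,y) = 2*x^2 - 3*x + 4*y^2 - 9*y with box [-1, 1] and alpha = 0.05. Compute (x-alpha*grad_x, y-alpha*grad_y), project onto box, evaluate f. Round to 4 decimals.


Step 1: Compute gradient at (2.898, -0.5648).
grad_x = 2*2*2.898 - 3 = 8.592
grad_y = 2*4*-0.5648 - 9 = -13.5184
Step 2: Gradient step.
x_raw = 2.898 - 0.05*8.592 = 2.4684
y_raw = -0.5648 - 0.05*-13.5184 = 0.1111
Step 3: Project onto [-1, 1].
x_proj = clip(2.4684) = 1.0
y_proj = clip(0.1111) = 0.1111
Step 4: Evaluate f.
f(1.0, 0.1111) = -1.9507


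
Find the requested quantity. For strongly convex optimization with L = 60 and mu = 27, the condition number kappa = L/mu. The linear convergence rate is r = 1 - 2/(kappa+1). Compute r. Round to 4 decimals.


Step 1: Compute the condition number.
kappa = L/mu = 60/27 = 2.2222
Step 2: Compute the convergence rate.
r = 1 - 2/(kappa + 1) = 1 - 2*mu/(L + mu) = (L - mu)/(L + mu) = 33/87 = 0.3793


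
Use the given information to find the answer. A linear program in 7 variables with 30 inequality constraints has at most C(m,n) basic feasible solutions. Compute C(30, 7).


Each vertex corresponds to some choice of n active constraints out of m, so the number of vertices is at most C(m, n) = m! / (n!(m-n)!).
m = 30, n = 7
Numerator: 30 * 29 * 28 * 27 * 26 * 25 * 24
Denominator: 7! = 5040
C(30, 7) = 2035800


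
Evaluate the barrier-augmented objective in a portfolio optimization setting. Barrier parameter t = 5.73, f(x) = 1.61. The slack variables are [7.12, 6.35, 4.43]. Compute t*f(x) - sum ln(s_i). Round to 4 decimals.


Step 1: Compute log-barrier.
ln values: [1.9629, 1.8485, 1.4884]
phi = -(1.9629 + 1.8485 + 1.4884) = -5.2998
Step 2: Compute augmented objective.
t*f(x) = 5.73*1.61 = 9.2253
Total = 9.2253 - 5.2998 = 3.9255


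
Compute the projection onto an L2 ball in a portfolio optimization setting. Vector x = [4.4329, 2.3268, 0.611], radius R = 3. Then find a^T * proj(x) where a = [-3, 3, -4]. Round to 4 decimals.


Step 1: Compute ||x|| (intermediates to 6 decimals).
||x|| = sqrt(4.4329^2 + 2.3268^2 + 0.611^2) = 5.043602
Step 2: Project.
Since ||x|| > R, scale = R/||x|| = 3/5.043602 = 0.594813, proj(x) = scale * x
proj(x) = [2.636747, 1.384011, 0.363431]
Step 3: Dot product.
a^T * proj(x) = -3*2.636747 + 3*1.384011 - 4*0.363431 = -5.2119


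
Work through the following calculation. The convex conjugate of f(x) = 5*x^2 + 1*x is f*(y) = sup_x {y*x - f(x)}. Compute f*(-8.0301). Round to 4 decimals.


f*(y) = sup_x {y*x - a*x^2 - b*x} = sup_x {(y-b)*x - a*x^2}
FOC: (y - b) - 2a*x = 0 => x* = (y - b)/(2a)
x* = (-8.0301 - 1)/(2*5) = -0.903
f*(-8.0301) = (y-b)^2/(4a) = (-8.0301 - 1)^2/(4*5)
= 81.5427/20 = 4.0771


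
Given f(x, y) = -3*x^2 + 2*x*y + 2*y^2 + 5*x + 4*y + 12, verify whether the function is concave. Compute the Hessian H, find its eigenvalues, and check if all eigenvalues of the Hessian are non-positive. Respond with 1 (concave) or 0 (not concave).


The Hessian of f(x,y) = -3*x^2 + 2*x*y + 2*y^2 + 5*x + 4*y + 12 is:
H = [[-6, 2], [2, 4]]
Trace = -6 + 4 = -2
Determinant = -6*4 - (2)^2 = -28
Discriminant = (-2)^2 - 4*-28 = 116.0
Eigenvalues: lambda_1 = -6.3852, lambda_2 = 4.3852
The function is not concave.

0


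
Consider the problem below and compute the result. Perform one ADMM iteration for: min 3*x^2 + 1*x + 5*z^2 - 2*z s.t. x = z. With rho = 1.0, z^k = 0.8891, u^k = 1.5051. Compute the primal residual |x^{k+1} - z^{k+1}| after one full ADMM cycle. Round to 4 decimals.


ADMM iteration with rho = 1.0, z^k = 0.8891, u^k = 1.5051
Step 1: x-update.
Minimize 3*x^2 + 1*x + (1.0/2)*(x - 0.8891 + 1.5051)^2
FOC: (2*3 + 1.0)*x = -1 + 1.0*(0.8891 - 1.5051)
x^{k+1} = -0.2309
Step 2: z-update.
Minimize 5*z^2 - 2*z + (1.0/2)*(-0.2309 - z + 1.5051)^2
FOC: (2*5 + 1.0)*z = 2 + 1.0*(-0.2309 + 1.5051)
z^{k+1} = 0.2977
Step 3: u-update.
u^{k+1} = 1.5051 - 0.2309 - 0.2977 = 0.9766
Step 4: Primal residual = |-0.2309 - 0.2977| = 0.5285


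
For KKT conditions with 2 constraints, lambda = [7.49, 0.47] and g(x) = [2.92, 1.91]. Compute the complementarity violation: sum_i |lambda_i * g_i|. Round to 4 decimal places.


KKT complementary slackness check:
lambda_1 * g_1 = 7.49 * 2.92 = 21.8708
lambda_2 * g_2 = 0.47 * 1.91 = 0.8977
Total violation = 21.8708 + 0.8977 = 22.7685


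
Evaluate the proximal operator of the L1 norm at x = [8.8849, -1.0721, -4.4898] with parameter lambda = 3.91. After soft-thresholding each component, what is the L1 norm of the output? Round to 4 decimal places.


Soft-thresholding with lambda = 3.91:
prox(8.8849) = sign(8.8849)*max(|8.8849| - 3.91, 0) = 4.9749
prox(-1.0721) = sign(-1.0721)*max(|-1.0721| - 3.91, 0) = 0.0
prox(-4.4898) = sign(-4.4898)*max(|-4.4898| - 3.91, 0) = -0.5798
prox(x) = [4.9749, 0.0, -0.5798]
||prox(x)||_1 = 4.9749 + 0.0 + 0.5798 = 5.5547


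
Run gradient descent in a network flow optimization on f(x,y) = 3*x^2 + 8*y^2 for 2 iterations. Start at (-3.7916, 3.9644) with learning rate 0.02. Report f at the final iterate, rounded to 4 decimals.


Gradient descent on f(x,y) = 3*x^2 + 8*y^2.
Starting point: (-3.7916, 3.9644), alpha = 0.02
Step 1: grad_x = 2*3*-3.7916 = -22.7496, grad_y = 2*8*3.9644 = 63.4304
  x_1 = -3.7916 - 0.02*-22.7496 = -3.3366
  y_1 = 3.9644 - 0.02*63.4304 = 2.6958
Step 2: grad_x = 2*3*-3.3366 = -20.0196, grad_y = 2*8*2.6958 = 43.1327
  x_2 = -3.3366 - 0.02*-20.0196 = -2.9362
  y_2 = 2.6958 - 0.02*43.1327 = 1.8331
f(-2.9362, 1.8331) = 3*(-2.9362)^2 + 8*1.8331^2 = 52.7473


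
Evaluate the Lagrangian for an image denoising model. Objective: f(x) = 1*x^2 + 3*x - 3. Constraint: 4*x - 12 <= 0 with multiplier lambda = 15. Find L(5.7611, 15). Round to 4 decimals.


Step 1: Evaluate f(x).
f(5.7611) = 1*5.7611^2 + 3*5.7611 - 3 = 47.4736
Step 2: Evaluate g(x).
g(5.7611) = 4*5.7611 - 12 = 11.0444
Step 3: Compute Lagrangian.
L = 47.4736 + 15*11.0444 = 213.1396


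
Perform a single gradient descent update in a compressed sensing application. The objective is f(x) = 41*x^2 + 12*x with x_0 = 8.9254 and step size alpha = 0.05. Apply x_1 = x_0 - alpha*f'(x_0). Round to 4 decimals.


We compute the gradient at x_0 and apply the update.
f'(x) = 82*x + 12
f'(8.9254) = 82*8.9254 + 12 = 743.8828
x_1 = 8.9254 - 0.05*743.8828 = -28.2687


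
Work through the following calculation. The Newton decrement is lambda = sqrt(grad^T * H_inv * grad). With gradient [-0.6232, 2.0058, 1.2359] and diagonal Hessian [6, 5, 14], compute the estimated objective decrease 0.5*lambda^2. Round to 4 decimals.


Step 1: H is diagonal, so H^(-1) * g = [-0.1039, 0.4012, 0.0883].
Step 2: g^T H^(-1) g = sum_i g_i^2 / H_ii
  = (-0.6232)^2/6 + (2.0058)^2/5 + (1.2359)^2/14
  = 0.0647 + 0.8046 + 0.1091 = 0.9785
Step 3: Objective decrease = 0.5 * g^T H^(-1) g = 0.4892


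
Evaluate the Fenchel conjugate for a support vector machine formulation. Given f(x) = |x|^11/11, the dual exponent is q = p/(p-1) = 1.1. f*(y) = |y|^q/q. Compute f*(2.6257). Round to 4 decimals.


The conjugate exponent q satisfies 1/p + 1/q = 1.
p = 11, so q = 11/(11 - 1) = 1.1
|y|^q = 2.6257^1.1 = 2.8918
f*(2.6257) = 2.8918 / 1.1 = 2.6289


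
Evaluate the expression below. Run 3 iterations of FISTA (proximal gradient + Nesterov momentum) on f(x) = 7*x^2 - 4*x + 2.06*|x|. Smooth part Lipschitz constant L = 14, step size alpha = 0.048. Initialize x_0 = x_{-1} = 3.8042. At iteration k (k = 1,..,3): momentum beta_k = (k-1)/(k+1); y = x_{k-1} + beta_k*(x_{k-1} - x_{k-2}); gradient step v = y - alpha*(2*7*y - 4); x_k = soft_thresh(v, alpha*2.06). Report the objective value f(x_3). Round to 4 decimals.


FISTA on f(x) = 7*x^2 - 4*x + 2.06*|x|
L = 14, alpha = 0.048
Iteration 1: beta = 0.0, y = 3.8042 + 0.0*(3.8042 - 3.8042) = 3.8042
  grad(y) = 49.2588, v = y - alpha*grad = 1.4398
  prox(v) = soft_thresh(1.4398, 0.0989) = 1.3409
Iteration 2: beta = 0.3333, y = 1.3409 + 0.3333*(1.3409 - 3.8042) = 0.5198
  grad(y) = 3.2772, v = y - alpha*grad = 0.3625
  prox(v) = soft_thresh(0.3625, 0.0989) = 0.2636
Iteration 3: beta = 0.5, y = 0.2636 + 0.5*(0.2636 - 1.3409) = -0.275
  grad(y) = -7.8504, v = y - alpha*grad = 0.1018
  prox(v) = soft_thresh(0.1018, 0.0989) = 0.0029
f(x_3) = 7*0.0029^2 - 4*0.0029 + 2.06*|0.0029| = -0.0056


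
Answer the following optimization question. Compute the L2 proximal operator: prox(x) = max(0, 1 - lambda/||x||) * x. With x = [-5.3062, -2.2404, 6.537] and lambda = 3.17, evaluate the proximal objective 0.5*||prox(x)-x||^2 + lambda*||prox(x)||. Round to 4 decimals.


Step 1: Compute ||x||.
||x|| = 8.7125
Step 2: Compute scaling factor.
scale = max(0, 1 - 3.17/8.7125) = 0.6362
Step 3: prox(x) = [-3.3756, -1.4252, 4.1585]
||prox(x)|| = 5.5425
Step 4: Proximal objective.
0.5*||prox-x||^2 = 5.0245
lambda*||prox|| = 17.5697
Total = 22.5942


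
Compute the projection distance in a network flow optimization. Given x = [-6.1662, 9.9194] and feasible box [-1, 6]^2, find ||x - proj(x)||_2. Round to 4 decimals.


Project each component onto [-1, 6].
clip(-6.1662) = -1.0, clip(9.9194) = 6.0
Projection = [-1.0, 6.0]
Squared diffs: [26.6896, 15.3617]
Distance = sqrt(42.0513) = 6.4847


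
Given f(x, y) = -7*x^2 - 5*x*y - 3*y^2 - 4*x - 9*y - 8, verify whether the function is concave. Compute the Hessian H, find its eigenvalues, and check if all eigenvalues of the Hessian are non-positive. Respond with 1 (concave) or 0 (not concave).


The Hessian of f(x,y) = -7*x^2 - 5*x*y - 3*y^2 - 4*x - 9*y - 8 is:
H = [[-14, -5], [-5, -6]]
Trace = -14 - 6 = -20
Determinant = -14*-6 - (-5)^2 = 59
Discriminant = (-20)^2 - 4*59 = 164.0
Eigenvalues: lambda_1 = -16.4031, lambda_2 = -3.5969
The function is concave.

1


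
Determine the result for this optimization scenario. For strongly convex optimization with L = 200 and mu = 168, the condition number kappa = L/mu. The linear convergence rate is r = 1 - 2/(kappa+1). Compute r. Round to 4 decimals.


Step 1: Compute the condition number.
kappa = L/mu = 200/168 = 1.1905
Step 2: Compute the convergence rate.
r = 1 - 2/(kappa + 1) = 1 - 2*mu/(L + mu) = (L - mu)/(L + mu) = 32/368 = 0.087


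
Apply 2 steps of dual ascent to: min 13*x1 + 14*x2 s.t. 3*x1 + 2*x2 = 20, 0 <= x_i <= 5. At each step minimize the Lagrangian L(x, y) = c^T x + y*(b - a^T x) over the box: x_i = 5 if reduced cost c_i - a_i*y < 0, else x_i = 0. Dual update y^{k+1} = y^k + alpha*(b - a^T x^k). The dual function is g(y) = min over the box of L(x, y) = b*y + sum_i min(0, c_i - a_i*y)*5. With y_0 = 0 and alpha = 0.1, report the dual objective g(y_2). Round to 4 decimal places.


Dual ascent for LP: min 13*x1 + 14*x2, 3*x1 + 2*x2 = 20, 0 <= x_i <= 5
Step 1: y^k = 0.0, reduced costs: (13.0, 14.0)
  x^k = (0.0, 0.0), subgradient = b - a^T x = 20.0
  y^{k+1} = 0.0 + 0.1*20.0 = 2.0
Step 2: y^k = 2.0, reduced costs: (7.0, 10.0)
  x^k = (0.0, 0.0), subgradient = b - a^T x = 20.0
  y^{k+1} = 2.0 + 0.1*20.0 = 4.0
Dual objective at y_2 = 4.0: reduced costs (1.0, 6.0), box minimizer x = (0.0, 0.0)
g(y_2) = b*y + (c1 - a1*y)*x1 + (c2 - a2*y)*x2 = 20*4.0 + 1.0*0.0 + 6.0*0.0 = 80.0 + 0.0 + 0.0 = 80.0


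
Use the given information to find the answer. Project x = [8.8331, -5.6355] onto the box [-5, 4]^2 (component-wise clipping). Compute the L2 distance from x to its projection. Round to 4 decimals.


Project each component onto [-5, 4].
clip(8.8331) = 4.0, clip(-5.6355) = -5.0
Projection = [4.0, -5.0]
Squared diffs: [23.3589, 0.4039]
Distance = sqrt(23.7628) = 4.8747


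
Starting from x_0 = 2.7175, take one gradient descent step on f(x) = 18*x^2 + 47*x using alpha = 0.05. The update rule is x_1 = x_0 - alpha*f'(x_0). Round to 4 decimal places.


We compute the gradient at x_0 and apply the update.
f'(x) = 36*x + 47
f'(2.7175) = 36*2.7175 + 47 = 144.83
x_1 = 2.7175 - 0.05*144.83 = -4.524


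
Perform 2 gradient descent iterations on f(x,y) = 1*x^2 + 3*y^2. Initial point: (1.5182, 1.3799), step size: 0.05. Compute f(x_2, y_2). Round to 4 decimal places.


Gradient descent on f(x,y) = 1*x^2 + 3*y^2.
Starting point: (1.5182, 1.3799), alpha = 0.05
Step 1: grad_x = 2*1*1.5182 = 3.0364, grad_y = 2*3*1.3799 = 8.2794
  x_1 = 1.5182 - 0.05*3.0364 = 1.3664
  y_1 = 1.3799 - 0.05*8.2794 = 0.9659
Step 2: grad_x = 2*1*1.3664 = 2.7328, grad_y = 2*3*0.9659 = 5.7956
  x_2 = 1.3664 - 0.05*2.7328 = 1.2297
  y_2 = 0.9659 - 0.05*5.7956 = 0.6762
f(1.2297, 0.6762) = 1*1.2297^2 + 3*0.6762^2 = 2.8838
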